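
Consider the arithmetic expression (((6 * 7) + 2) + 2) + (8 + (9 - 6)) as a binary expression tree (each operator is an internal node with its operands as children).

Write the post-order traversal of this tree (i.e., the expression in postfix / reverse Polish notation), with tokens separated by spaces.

Post-order on an expression tree gives postfix notation: for each operator, emit left operand, right operand, then the operator.

6 7 * 2 + 2 + 8 9 6 - + +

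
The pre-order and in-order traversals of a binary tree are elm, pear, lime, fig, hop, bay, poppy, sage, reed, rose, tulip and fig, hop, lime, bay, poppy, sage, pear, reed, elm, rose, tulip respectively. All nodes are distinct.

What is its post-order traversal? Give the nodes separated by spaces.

hop fig sage poppy bay lime reed pear tulip rose elm

The first element of pre-order is the root; it splits in-order into left and right subtrees.
Root elm: left subtree has 8 nodes {fig, hop, lime, bay, poppy, sage, pear, reed}, right has 2 {rose, tulip}.
  Root pear: left subtree has 6 nodes {fig, hop, lime, bay, poppy, sage}, right has 1 {reed}.
    Root lime: left subtree has 2 nodes {fig, hop}, right has 3 {bay, poppy, sage}.
      Root fig: left subtree has 0 nodes { }, right has 1 {hop}.
      Root bay: left subtree has 0 nodes { }, right has 2 {poppy, sage}.
        Root poppy: left subtree has 0 nodes { }, right has 1 {sage}.
  Root rose: left subtree has 0 nodes { }, right has 1 {tulip}.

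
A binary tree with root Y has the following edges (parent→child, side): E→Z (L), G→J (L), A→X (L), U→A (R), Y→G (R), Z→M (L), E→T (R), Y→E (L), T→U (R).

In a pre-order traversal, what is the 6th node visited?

U

Pre-order visits the node, then its left subtree, then its right subtree.
Visit Y.
At Y: go left to E.
  Visit E.
  At E: go left to Z.
    Visit Z.
    At Z: go left to M.
      M is a leaf — visit M.
    At Z: no right child.
  At E: go right to T.
    Visit T.
    At T: no left child.
    At T: go right to U.
      Visit U.
      At U: no left child.
      At U: go right to A.
        Visit A.
        At A: go left to X.
          X is a leaf — visit X.
        At A: no right child.
At Y: go right to G.
  Visit G.
  At G: go left to J.
    J is a leaf — visit J.
  At G: no right child.
Full pre-order sequence: Y, E, Z, M, T, U, A, X, G, J.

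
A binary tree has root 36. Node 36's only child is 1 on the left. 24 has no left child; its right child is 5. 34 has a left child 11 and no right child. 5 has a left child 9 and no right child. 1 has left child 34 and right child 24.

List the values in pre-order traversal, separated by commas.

36, 1, 34, 11, 24, 5, 9

Pre-order visits the node, then its left subtree, then its right subtree.
Visit 36.
At 36: go left to 1.
  Visit 1.
  At 1: go left to 34.
    Visit 34.
    At 34: go left to 11.
      11 is a leaf — visit 11.
    At 34: no right child.
  At 1: go right to 24.
    Visit 24.
    At 24: no left child.
    At 24: go right to 5.
      Visit 5.
      At 5: go left to 9.
        9 is a leaf — visit 9.
      At 5: no right child.
At 36: no right child.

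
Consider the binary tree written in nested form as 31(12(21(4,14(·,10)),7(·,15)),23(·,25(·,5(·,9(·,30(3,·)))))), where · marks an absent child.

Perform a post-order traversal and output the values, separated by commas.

4, 10, 14, 21, 15, 7, 12, 3, 30, 9, 5, 25, 23, 31

Post-order visits the left subtree, then the right subtree, then the node.
At 31: go left to 12.
  At 12: go left to 21.
    At 21: go left to 4.
      4 is a leaf — visit 4.
    At 21: go right to 14.
      At 14: no left child.
      At 14: go right to 10.
        10 is a leaf — visit 10.
      Visit 14.
    Visit 21.
  At 12: go right to 7.
    At 7: no left child.
    At 7: go right to 15.
      15 is a leaf — visit 15.
    Visit 7.
  Visit 12.
At 31: go right to 23.
  At 23: no left child.
  At 23: go right to 25.
    At 25: no left child.
    At 25: go right to 5.
      At 5: no left child.
      At 5: go right to 9.
        At 9: no left child.
        At 9: go right to 30.
          At 30: go left to 3.
            3 is a leaf — visit 3.
          At 30: no right child.
          Visit 30.
        Visit 9.
      Visit 5.
    Visit 25.
  Visit 23.
Visit 31.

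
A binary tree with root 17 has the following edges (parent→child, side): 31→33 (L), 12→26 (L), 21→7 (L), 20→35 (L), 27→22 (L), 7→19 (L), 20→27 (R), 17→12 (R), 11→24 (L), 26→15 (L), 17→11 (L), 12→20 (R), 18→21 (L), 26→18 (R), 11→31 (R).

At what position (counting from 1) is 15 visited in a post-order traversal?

5

Post-order visits the left subtree, then the right subtree, then the node.
At 17: go left to 11.
  At 11: go left to 24.
    24 is a leaf — visit 24.
  At 11: go right to 31.
    At 31: go left to 33.
      33 is a leaf — visit 33.
    At 31: no right child.
    Visit 31.
  Visit 11.
At 17: go right to 12.
  At 12: go left to 26.
    At 26: go left to 15.
      15 is a leaf — visit 15.
    At 26: go right to 18.
      At 18: go left to 21.
        At 21: go left to 7.
          At 7: go left to 19.
            19 is a leaf — visit 19.
          At 7: no right child.
          Visit 7.
        At 21: no right child.
        Visit 21.
      At 18: no right child.
      Visit 18.
    Visit 26.
  At 12: go right to 20.
    At 20: go left to 35.
      35 is a leaf — visit 35.
    At 20: go right to 27.
      At 27: go left to 22.
        22 is a leaf — visit 22.
      At 27: no right child.
      Visit 27.
    Visit 20.
  Visit 12.
Visit 17.
Full post-order sequence: 24, 33, 31, 11, 15, 19, 7, 21, 18, 26, 35, 22, 27, 20, 12, 17.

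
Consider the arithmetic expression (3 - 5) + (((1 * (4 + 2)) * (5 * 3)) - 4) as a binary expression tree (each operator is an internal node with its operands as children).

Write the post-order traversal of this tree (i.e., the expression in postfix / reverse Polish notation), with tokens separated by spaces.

3 5 - 1 4 2 + * 5 3 * * 4 - +

Post-order on an expression tree gives postfix notation: for each operator, emit left operand, right operand, then the operator.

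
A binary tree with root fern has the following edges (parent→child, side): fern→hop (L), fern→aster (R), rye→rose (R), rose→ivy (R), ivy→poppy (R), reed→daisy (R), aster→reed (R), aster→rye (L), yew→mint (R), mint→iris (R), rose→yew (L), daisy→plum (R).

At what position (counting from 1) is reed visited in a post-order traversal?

Post-order visits the left subtree, then the right subtree, then the node.
At fern: go left to hop.
  hop is a leaf — visit hop.
At fern: go right to aster.
  At aster: go left to rye.
    At rye: no left child.
    At rye: go right to rose.
      At rose: go left to yew.
        At yew: no left child.
        At yew: go right to mint.
          At mint: no left child.
          At mint: go right to iris.
            iris is a leaf — visit iris.
          Visit mint.
        Visit yew.
      At rose: go right to ivy.
        At ivy: no left child.
        At ivy: go right to poppy.
          poppy is a leaf — visit poppy.
        Visit ivy.
      Visit rose.
    Visit rye.
  At aster: go right to reed.
    At reed: no left child.
    At reed: go right to daisy.
      At daisy: no left child.
      At daisy: go right to plum.
        plum is a leaf — visit plum.
      Visit daisy.
    Visit reed.
  Visit aster.
Visit fern.
Full post-order sequence: hop, iris, mint, yew, poppy, ivy, rose, rye, plum, daisy, reed, aster, fern.

11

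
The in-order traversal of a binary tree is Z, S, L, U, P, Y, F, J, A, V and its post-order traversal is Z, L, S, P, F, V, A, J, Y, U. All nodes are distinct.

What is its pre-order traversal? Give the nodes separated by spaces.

U S Z L Y P J F A V

The last element of post-order is the root; it splits in-order into left and right subtrees.
Root U: left subtree has 3 nodes {Z, S, L}, right has 6 {P, Y, F, J, A, V}.
  Root S: left subtree has 1 node {Z}, right has 1 {L}.
  Root Y: left subtree has 1 node {P}, right has 4 {F, J, A, V}.
    Root J: left subtree has 1 node {F}, right has 2 {A, V}.
      Root A: left subtree has 0 nodes { }, right has 1 {V}.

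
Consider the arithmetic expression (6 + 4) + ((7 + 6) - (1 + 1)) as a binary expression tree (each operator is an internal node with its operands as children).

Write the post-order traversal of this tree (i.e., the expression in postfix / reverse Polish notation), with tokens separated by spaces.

Post-order on an expression tree gives postfix notation: for each operator, emit left operand, right operand, then the operator.

6 4 + 7 6 + 1 1 + - +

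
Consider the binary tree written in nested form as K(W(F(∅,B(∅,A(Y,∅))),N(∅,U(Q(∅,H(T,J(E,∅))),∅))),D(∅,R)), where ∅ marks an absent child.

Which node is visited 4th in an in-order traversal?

A

In-order visits the left subtree, then the node, then the right subtree.
At K: go left to W.
  At W: go left to F.
    At F: no left child.
    Visit F.
    At F: go right to B.
      At B: no left child.
      Visit B.
      At B: go right to A.
        At A: go left to Y.
          Y is a leaf — visit Y.
        Visit A.
        At A: no right child.
  Visit W.
  At W: go right to N.
    At N: no left child.
    Visit N.
    At N: go right to U.
      At U: go left to Q.
        At Q: no left child.
        Visit Q.
        At Q: go right to H.
          At H: go left to T.
            T is a leaf — visit T.
          Visit H.
          At H: go right to J.
            At J: go left to E.
              E is a leaf — visit E.
            Visit J.
            At J: no right child.
      Visit U.
      At U: no right child.
Visit K.
At K: go right to D.
  At D: no left child.
  Visit D.
  At D: go right to R.
    R is a leaf — visit R.
Full in-order sequence: F, B, Y, A, W, N, Q, T, H, E, J, U, K, D, R.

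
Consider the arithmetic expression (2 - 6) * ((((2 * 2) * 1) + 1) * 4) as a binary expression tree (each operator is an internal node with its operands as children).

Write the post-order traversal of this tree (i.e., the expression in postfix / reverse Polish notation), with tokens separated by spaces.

Post-order on an expression tree gives postfix notation: for each operator, emit left operand, right operand, then the operator.

2 6 - 2 2 * 1 * 1 + 4 * *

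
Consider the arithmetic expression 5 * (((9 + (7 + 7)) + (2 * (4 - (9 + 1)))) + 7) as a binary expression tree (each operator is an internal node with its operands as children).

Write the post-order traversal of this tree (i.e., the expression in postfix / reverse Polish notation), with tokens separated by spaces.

Post-order on an expression tree gives postfix notation: for each operator, emit left operand, right operand, then the operator.

5 9 7 7 + + 2 4 9 1 + - * + 7 + *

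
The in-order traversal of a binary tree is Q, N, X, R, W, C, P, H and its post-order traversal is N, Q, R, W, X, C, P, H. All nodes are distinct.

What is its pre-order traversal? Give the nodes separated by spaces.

The last element of post-order is the root; it splits in-order into left and right subtrees.
Root H: left subtree has 7 nodes {Q, N, X, R, W, C, P}, right has 0 { }.
  Root P: left subtree has 6 nodes {Q, N, X, R, W, C}, right has 0 { }.
    Root C: left subtree has 5 nodes {Q, N, X, R, W}, right has 0 { }.
      Root X: left subtree has 2 nodes {Q, N}, right has 2 {R, W}.
        Root Q: left subtree has 0 nodes { }, right has 1 {N}.
        Root W: left subtree has 1 node {R}, right has 0 { }.

H P C X Q N W R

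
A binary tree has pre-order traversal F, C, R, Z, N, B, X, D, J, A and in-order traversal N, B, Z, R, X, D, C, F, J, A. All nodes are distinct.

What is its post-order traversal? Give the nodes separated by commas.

B, N, Z, D, X, R, C, A, J, F

The first element of pre-order is the root; it splits in-order into left and right subtrees.
Root F: left subtree has 7 nodes {N, B, Z, R, X, D, C}, right has 2 {J, A}.
  Root C: left subtree has 6 nodes {N, B, Z, R, X, D}, right has 0 { }.
    Root R: left subtree has 3 nodes {N, B, Z}, right has 2 {X, D}.
      Root Z: left subtree has 2 nodes {N, B}, right has 0 { }.
        Root N: left subtree has 0 nodes { }, right has 1 {B}.
      Root X: left subtree has 0 nodes { }, right has 1 {D}.
  Root J: left subtree has 0 nodes { }, right has 1 {A}.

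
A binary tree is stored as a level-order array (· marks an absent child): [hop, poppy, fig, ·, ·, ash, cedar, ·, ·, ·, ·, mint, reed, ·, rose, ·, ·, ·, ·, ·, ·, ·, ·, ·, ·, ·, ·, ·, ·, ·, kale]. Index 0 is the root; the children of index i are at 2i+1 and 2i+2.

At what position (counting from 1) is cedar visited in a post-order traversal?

Post-order visits the left subtree, then the right subtree, then the node.
At hop: go left to poppy.
  poppy is a leaf — visit poppy.
At hop: go right to fig.
  At fig: go left to ash.
    At ash: go left to mint.
      mint is a leaf — visit mint.
    At ash: go right to reed.
      reed is a leaf — visit reed.
    Visit ash.
  At fig: go right to cedar.
    At cedar: no left child.
    At cedar: go right to rose.
      At rose: no left child.
      At rose: go right to kale.
        kale is a leaf — visit kale.
      Visit rose.
    Visit cedar.
  Visit fig.
Visit hop.
Full post-order sequence: poppy, mint, reed, ash, kale, rose, cedar, fig, hop.

7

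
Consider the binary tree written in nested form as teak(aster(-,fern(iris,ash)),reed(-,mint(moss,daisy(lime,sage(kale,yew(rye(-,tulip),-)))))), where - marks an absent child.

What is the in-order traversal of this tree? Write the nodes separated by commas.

aster, iris, fern, ash, teak, reed, moss, mint, lime, daisy, kale, sage, rye, tulip, yew

In-order visits the left subtree, then the node, then the right subtree.
At teak: go left to aster.
  At aster: no left child.
  Visit aster.
  At aster: go right to fern.
    At fern: go left to iris.
      iris is a leaf — visit iris.
    Visit fern.
    At fern: go right to ash.
      ash is a leaf — visit ash.
Visit teak.
At teak: go right to reed.
  At reed: no left child.
  Visit reed.
  At reed: go right to mint.
    At mint: go left to moss.
      moss is a leaf — visit moss.
    Visit mint.
    At mint: go right to daisy.
      At daisy: go left to lime.
        lime is a leaf — visit lime.
      Visit daisy.
      At daisy: go right to sage.
        At sage: go left to kale.
          kale is a leaf — visit kale.
        Visit sage.
        At sage: go right to yew.
          At yew: go left to rye.
            At rye: no left child.
            Visit rye.
            At rye: go right to tulip.
              tulip is a leaf — visit tulip.
          Visit yew.
          At yew: no right child.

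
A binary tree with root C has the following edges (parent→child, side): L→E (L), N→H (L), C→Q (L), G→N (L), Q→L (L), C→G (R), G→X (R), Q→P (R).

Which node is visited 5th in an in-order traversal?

In-order visits the left subtree, then the node, then the right subtree.
At C: go left to Q.
  At Q: go left to L.
    At L: go left to E.
      E is a leaf — visit E.
    Visit L.
    At L: no right child.
  Visit Q.
  At Q: go right to P.
    P is a leaf — visit P.
Visit C.
At C: go right to G.
  At G: go left to N.
    At N: go left to H.
      H is a leaf — visit H.
    Visit N.
    At N: no right child.
  Visit G.
  At G: go right to X.
    X is a leaf — visit X.
Full in-order sequence: E, L, Q, P, C, H, N, G, X.

C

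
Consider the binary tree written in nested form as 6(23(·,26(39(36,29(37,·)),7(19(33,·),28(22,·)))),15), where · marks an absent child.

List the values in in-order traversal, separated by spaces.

In-order visits the left subtree, then the node, then the right subtree.
At 6: go left to 23.
  At 23: no left child.
  Visit 23.
  At 23: go right to 26.
    At 26: go left to 39.
      At 39: go left to 36.
        36 is a leaf — visit 36.
      Visit 39.
      At 39: go right to 29.
        At 29: go left to 37.
          37 is a leaf — visit 37.
        Visit 29.
        At 29: no right child.
    Visit 26.
    At 26: go right to 7.
      At 7: go left to 19.
        At 19: go left to 33.
          33 is a leaf — visit 33.
        Visit 19.
        At 19: no right child.
      Visit 7.
      At 7: go right to 28.
        At 28: go left to 22.
          22 is a leaf — visit 22.
        Visit 28.
        At 28: no right child.
Visit 6.
At 6: go right to 15.
  15 is a leaf — visit 15.

23 36 39 37 29 26 33 19 7 22 28 6 15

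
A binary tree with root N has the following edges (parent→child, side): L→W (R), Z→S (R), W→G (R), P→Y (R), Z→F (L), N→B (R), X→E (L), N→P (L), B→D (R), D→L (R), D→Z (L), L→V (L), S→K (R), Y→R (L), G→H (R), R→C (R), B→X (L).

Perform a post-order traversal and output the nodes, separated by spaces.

Post-order visits the left subtree, then the right subtree, then the node.
At N: go left to P.
  At P: no left child.
  At P: go right to Y.
    At Y: go left to R.
      At R: no left child.
      At R: go right to C.
        C is a leaf — visit C.
      Visit R.
    At Y: no right child.
    Visit Y.
  Visit P.
At N: go right to B.
  At B: go left to X.
    At X: go left to E.
      E is a leaf — visit E.
    At X: no right child.
    Visit X.
  At B: go right to D.
    At D: go left to Z.
      At Z: go left to F.
        F is a leaf — visit F.
      At Z: go right to S.
        At S: no left child.
        At S: go right to K.
          K is a leaf — visit K.
        Visit S.
      Visit Z.
    At D: go right to L.
      At L: go left to V.
        V is a leaf — visit V.
      At L: go right to W.
        At W: no left child.
        At W: go right to G.
          At G: no left child.
          At G: go right to H.
            H is a leaf — visit H.
          Visit G.
        Visit W.
      Visit L.
    Visit D.
  Visit B.
Visit N.

C R Y P E X F K S Z V H G W L D B N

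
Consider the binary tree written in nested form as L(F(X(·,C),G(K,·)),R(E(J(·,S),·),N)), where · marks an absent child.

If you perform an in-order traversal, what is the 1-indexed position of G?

In-order visits the left subtree, then the node, then the right subtree.
At L: go left to F.
  At F: go left to X.
    At X: no left child.
    Visit X.
    At X: go right to C.
      C is a leaf — visit C.
  Visit F.
  At F: go right to G.
    At G: go left to K.
      K is a leaf — visit K.
    Visit G.
    At G: no right child.
Visit L.
At L: go right to R.
  At R: go left to E.
    At E: go left to J.
      At J: no left child.
      Visit J.
      At J: go right to S.
        S is a leaf — visit S.
    Visit E.
    At E: no right child.
  Visit R.
  At R: go right to N.
    N is a leaf — visit N.
Full in-order sequence: X, C, F, K, G, L, J, S, E, R, N.

5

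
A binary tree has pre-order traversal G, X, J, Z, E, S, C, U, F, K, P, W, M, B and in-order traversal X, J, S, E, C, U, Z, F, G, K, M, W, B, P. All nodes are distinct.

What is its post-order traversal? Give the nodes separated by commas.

S, U, C, E, F, Z, J, X, M, B, W, P, K, G

The first element of pre-order is the root; it splits in-order into left and right subtrees.
Root G: left subtree has 8 nodes {X, J, S, E, C, U, Z, F}, right has 5 {K, M, W, B, P}.
  Root X: left subtree has 0 nodes { }, right has 7 {J, S, E, C, U, Z, F}.
    Root J: left subtree has 0 nodes { }, right has 6 {S, E, C, U, Z, F}.
      Root Z: left subtree has 4 nodes {S, E, C, U}, right has 1 {F}.
        Root E: left subtree has 1 node {S}, right has 2 {C, U}.
          Root C: left subtree has 0 nodes { }, right has 1 {U}.
  Root K: left subtree has 0 nodes { }, right has 4 {M, W, B, P}.
    Root P: left subtree has 3 nodes {M, W, B}, right has 0 { }.
      Root W: left subtree has 1 node {M}, right has 1 {B}.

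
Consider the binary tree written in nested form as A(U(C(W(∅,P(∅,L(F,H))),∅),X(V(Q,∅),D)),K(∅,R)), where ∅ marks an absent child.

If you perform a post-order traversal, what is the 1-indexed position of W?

5

Post-order visits the left subtree, then the right subtree, then the node.
At A: go left to U.
  At U: go left to C.
    At C: go left to W.
      At W: no left child.
      At W: go right to P.
        At P: no left child.
        At P: go right to L.
          At L: go left to F.
            F is a leaf — visit F.
          At L: go right to H.
            H is a leaf — visit H.
          Visit L.
        Visit P.
      Visit W.
    At C: no right child.
    Visit C.
  At U: go right to X.
    At X: go left to V.
      At V: go left to Q.
        Q is a leaf — visit Q.
      At V: no right child.
      Visit V.
    At X: go right to D.
      D is a leaf — visit D.
    Visit X.
  Visit U.
At A: go right to K.
  At K: no left child.
  At K: go right to R.
    R is a leaf — visit R.
  Visit K.
Visit A.
Full post-order sequence: F, H, L, P, W, C, Q, V, D, X, U, R, K, A.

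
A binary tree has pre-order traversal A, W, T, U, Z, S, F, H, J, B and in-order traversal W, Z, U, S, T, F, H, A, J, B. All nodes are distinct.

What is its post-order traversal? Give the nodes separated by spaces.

The first element of pre-order is the root; it splits in-order into left and right subtrees.
Root A: left subtree has 7 nodes {W, Z, U, S, T, F, H}, right has 2 {J, B}.
  Root W: left subtree has 0 nodes { }, right has 6 {Z, U, S, T, F, H}.
    Root T: left subtree has 3 nodes {Z, U, S}, right has 2 {F, H}.
      Root U: left subtree has 1 node {Z}, right has 1 {S}.
      Root F: left subtree has 0 nodes { }, right has 1 {H}.
  Root J: left subtree has 0 nodes { }, right has 1 {B}.

Z S U H F T W B J A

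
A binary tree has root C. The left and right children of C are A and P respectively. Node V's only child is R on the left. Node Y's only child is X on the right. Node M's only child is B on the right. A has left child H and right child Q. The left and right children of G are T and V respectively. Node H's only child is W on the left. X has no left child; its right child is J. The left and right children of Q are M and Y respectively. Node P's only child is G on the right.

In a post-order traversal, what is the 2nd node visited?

H

Post-order visits the left subtree, then the right subtree, then the node.
At C: go left to A.
  At A: go left to H.
    At H: go left to W.
      W is a leaf — visit W.
    At H: no right child.
    Visit H.
  At A: go right to Q.
    At Q: go left to M.
      At M: no left child.
      At M: go right to B.
        B is a leaf — visit B.
      Visit M.
    At Q: go right to Y.
      At Y: no left child.
      At Y: go right to X.
        At X: no left child.
        At X: go right to J.
          J is a leaf — visit J.
        Visit X.
      Visit Y.
    Visit Q.
  Visit A.
At C: go right to P.
  At P: no left child.
  At P: go right to G.
    At G: go left to T.
      T is a leaf — visit T.
    At G: go right to V.
      At V: go left to R.
        R is a leaf — visit R.
      At V: no right child.
      Visit V.
    Visit G.
  Visit P.
Visit C.
Full post-order sequence: W, H, B, M, J, X, Y, Q, A, T, R, V, G, P, C.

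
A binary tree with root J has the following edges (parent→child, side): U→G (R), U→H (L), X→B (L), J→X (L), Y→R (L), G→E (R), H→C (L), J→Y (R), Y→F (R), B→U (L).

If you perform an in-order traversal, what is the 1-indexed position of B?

In-order visits the left subtree, then the node, then the right subtree.
At J: go left to X.
  At X: go left to B.
    At B: go left to U.
      At U: go left to H.
        At H: go left to C.
          C is a leaf — visit C.
        Visit H.
        At H: no right child.
      Visit U.
      At U: go right to G.
        At G: no left child.
        Visit G.
        At G: go right to E.
          E is a leaf — visit E.
    Visit B.
    At B: no right child.
  Visit X.
  At X: no right child.
Visit J.
At J: go right to Y.
  At Y: go left to R.
    R is a leaf — visit R.
  Visit Y.
  At Y: go right to F.
    F is a leaf — visit F.
Full in-order sequence: C, H, U, G, E, B, X, J, R, Y, F.

6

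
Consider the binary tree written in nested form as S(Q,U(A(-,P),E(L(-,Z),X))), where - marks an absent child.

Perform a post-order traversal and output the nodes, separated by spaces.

Post-order visits the left subtree, then the right subtree, then the node.
At S: go left to Q.
  Q is a leaf — visit Q.
At S: go right to U.
  At U: go left to A.
    At A: no left child.
    At A: go right to P.
      P is a leaf — visit P.
    Visit A.
  At U: go right to E.
    At E: go left to L.
      At L: no left child.
      At L: go right to Z.
        Z is a leaf — visit Z.
      Visit L.
    At E: go right to X.
      X is a leaf — visit X.
    Visit E.
  Visit U.
Visit S.

Q P A Z L X E U S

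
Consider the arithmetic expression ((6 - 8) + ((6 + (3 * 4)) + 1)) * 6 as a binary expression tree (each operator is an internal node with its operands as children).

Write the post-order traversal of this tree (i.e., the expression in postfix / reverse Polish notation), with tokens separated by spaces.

Post-order on an expression tree gives postfix notation: for each operator, emit left operand, right operand, then the operator.

6 8 - 6 3 4 * + 1 + + 6 *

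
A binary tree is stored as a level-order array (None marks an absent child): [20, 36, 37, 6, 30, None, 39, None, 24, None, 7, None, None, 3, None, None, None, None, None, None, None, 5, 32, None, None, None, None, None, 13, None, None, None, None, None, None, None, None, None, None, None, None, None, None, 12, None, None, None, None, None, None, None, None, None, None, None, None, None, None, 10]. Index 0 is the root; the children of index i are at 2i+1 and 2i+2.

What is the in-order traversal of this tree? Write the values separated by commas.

6, 24, 36, 30, 12, 5, 7, 32, 20, 37, 3, 13, 10, 39

In-order visits the left subtree, then the node, then the right subtree.
At 20: go left to 36.
  At 36: go left to 6.
    At 6: no left child.
    Visit 6.
    At 6: go right to 24.
      24 is a leaf — visit 24.
  Visit 36.
  At 36: go right to 30.
    At 30: no left child.
    Visit 30.
    At 30: go right to 7.
      At 7: go left to 5.
        At 5: go left to 12.
          12 is a leaf — visit 12.
        Visit 5.
        At 5: no right child.
      Visit 7.
      At 7: go right to 32.
        32 is a leaf — visit 32.
Visit 20.
At 20: go right to 37.
  At 37: no left child.
  Visit 37.
  At 37: go right to 39.
    At 39: go left to 3.
      At 3: no left child.
      Visit 3.
      At 3: go right to 13.
        At 13: no left child.
        Visit 13.
        At 13: go right to 10.
          10 is a leaf — visit 10.
    Visit 39.
    At 39: no right child.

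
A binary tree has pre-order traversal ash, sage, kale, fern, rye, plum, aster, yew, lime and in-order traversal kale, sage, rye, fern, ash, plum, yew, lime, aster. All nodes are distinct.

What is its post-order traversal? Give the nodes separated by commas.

The first element of pre-order is the root; it splits in-order into left and right subtrees.
Root ash: left subtree has 4 nodes {kale, sage, rye, fern}, right has 4 {plum, yew, lime, aster}.
  Root sage: left subtree has 1 node {kale}, right has 2 {rye, fern}.
    Root fern: left subtree has 1 node {rye}, right has 0 { }.
  Root plum: left subtree has 0 nodes { }, right has 3 {yew, lime, aster}.
    Root aster: left subtree has 2 nodes {yew, lime}, right has 0 { }.
      Root yew: left subtree has 0 nodes { }, right has 1 {lime}.

kale, rye, fern, sage, lime, yew, aster, plum, ash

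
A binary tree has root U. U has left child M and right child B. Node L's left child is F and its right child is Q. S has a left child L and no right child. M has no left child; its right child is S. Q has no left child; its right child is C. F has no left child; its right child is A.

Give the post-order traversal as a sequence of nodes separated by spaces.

A F C Q L S M B U

Post-order visits the left subtree, then the right subtree, then the node.
At U: go left to M.
  At M: no left child.
  At M: go right to S.
    At S: go left to L.
      At L: go left to F.
        At F: no left child.
        At F: go right to A.
          A is a leaf — visit A.
        Visit F.
      At L: go right to Q.
        At Q: no left child.
        At Q: go right to C.
          C is a leaf — visit C.
        Visit Q.
      Visit L.
    At S: no right child.
    Visit S.
  Visit M.
At U: go right to B.
  B is a leaf — visit B.
Visit U.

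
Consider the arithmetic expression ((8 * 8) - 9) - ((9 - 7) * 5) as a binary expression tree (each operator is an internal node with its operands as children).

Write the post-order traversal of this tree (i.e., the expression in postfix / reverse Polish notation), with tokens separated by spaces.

8 8 * 9 - 9 7 - 5 * -

Post-order on an expression tree gives postfix notation: for each operator, emit left operand, right operand, then the operator.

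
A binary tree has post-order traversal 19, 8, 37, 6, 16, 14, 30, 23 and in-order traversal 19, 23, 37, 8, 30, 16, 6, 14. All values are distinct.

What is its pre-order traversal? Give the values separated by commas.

23, 19, 30, 37, 8, 14, 16, 6

The last element of post-order is the root; it splits in-order into left and right subtrees.
Root 23: left subtree has 1 node {19}, right has 6 {37, 8, 30, 16, 6, 14}.
  Root 30: left subtree has 2 nodes {37, 8}, right has 3 {16, 6, 14}.
    Root 37: left subtree has 0 nodes { }, right has 1 {8}.
    Root 14: left subtree has 2 nodes {16, 6}, right has 0 { }.
      Root 16: left subtree has 0 nodes { }, right has 1 {6}.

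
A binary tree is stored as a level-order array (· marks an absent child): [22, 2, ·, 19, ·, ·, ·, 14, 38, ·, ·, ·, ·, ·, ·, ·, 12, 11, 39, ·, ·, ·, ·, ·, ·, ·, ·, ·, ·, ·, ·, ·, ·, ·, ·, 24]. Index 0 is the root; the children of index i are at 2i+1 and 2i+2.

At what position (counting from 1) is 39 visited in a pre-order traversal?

Pre-order visits the node, then its left subtree, then its right subtree.
Visit 22.
At 22: go left to 2.
  Visit 2.
  At 2: go left to 19.
    Visit 19.
    At 19: go left to 14.
      Visit 14.
      At 14: no left child.
      At 14: go right to 12.
        12 is a leaf — visit 12.
    At 19: go right to 38.
      Visit 38.
      At 38: go left to 11.
        Visit 11.
        At 11: go left to 24.
          24 is a leaf — visit 24.
        At 11: no right child.
      At 38: go right to 39.
        39 is a leaf — visit 39.
  At 2: no right child.
At 22: no right child.
Full pre-order sequence: 22, 2, 19, 14, 12, 38, 11, 24, 39.

9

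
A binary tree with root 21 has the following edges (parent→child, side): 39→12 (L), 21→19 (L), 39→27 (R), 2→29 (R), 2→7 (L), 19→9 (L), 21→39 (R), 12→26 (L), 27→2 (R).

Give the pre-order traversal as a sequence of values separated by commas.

Pre-order visits the node, then its left subtree, then its right subtree.
Visit 21.
At 21: go left to 19.
  Visit 19.
  At 19: go left to 9.
    9 is a leaf — visit 9.
  At 19: no right child.
At 21: go right to 39.
  Visit 39.
  At 39: go left to 12.
    Visit 12.
    At 12: go left to 26.
      26 is a leaf — visit 26.
    At 12: no right child.
  At 39: go right to 27.
    Visit 27.
    At 27: no left child.
    At 27: go right to 2.
      Visit 2.
      At 2: go left to 7.
        7 is a leaf — visit 7.
      At 2: go right to 29.
        29 is a leaf — visit 29.

21, 19, 9, 39, 12, 26, 27, 2, 7, 29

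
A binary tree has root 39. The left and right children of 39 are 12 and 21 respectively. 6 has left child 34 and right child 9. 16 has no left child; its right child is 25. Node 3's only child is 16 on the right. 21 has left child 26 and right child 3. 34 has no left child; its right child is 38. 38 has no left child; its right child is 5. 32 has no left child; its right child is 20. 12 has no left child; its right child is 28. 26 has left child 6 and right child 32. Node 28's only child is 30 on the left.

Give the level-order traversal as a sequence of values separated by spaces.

39 12 21 28 26 3 30 6 32 16 34 9 20 25 38 5

Level-order visits nodes level by level from the root, left to right within each level.
Level 0: 39
Level 1: 12, 21
Level 2: 28, 26, 3
Level 3: 30, 6, 32, 16
Level 4: 34, 9, 20, 25
Level 5: 38
Level 6: 5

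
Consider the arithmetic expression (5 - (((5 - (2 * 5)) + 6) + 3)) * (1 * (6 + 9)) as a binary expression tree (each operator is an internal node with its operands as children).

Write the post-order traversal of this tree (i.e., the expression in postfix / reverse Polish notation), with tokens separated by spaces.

Post-order on an expression tree gives postfix notation: for each operator, emit left operand, right operand, then the operator.

5 5 2 5 * - 6 + 3 + - 1 6 9 + * *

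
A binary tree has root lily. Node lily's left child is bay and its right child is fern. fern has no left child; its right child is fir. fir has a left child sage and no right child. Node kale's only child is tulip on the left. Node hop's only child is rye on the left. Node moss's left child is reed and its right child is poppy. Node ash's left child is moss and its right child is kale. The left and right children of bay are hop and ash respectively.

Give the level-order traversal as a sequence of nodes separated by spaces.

lily bay fern hop ash fir rye moss kale sage reed poppy tulip

Level-order visits nodes level by level from the root, left to right within each level.
Level 0: lily
Level 1: bay, fern
Level 2: hop, ash, fir
Level 3: rye, moss, kale, sage
Level 4: reed, poppy, tulip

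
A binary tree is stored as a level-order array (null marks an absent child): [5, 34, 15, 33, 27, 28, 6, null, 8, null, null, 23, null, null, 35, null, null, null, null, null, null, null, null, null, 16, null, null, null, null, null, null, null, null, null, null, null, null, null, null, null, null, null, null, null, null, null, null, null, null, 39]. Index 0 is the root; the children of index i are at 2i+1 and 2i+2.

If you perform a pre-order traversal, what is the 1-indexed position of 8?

Pre-order visits the node, then its left subtree, then its right subtree.
Visit 5.
At 5: go left to 34.
  Visit 34.
  At 34: go left to 33.
    Visit 33.
    At 33: no left child.
    At 33: go right to 8.
      8 is a leaf — visit 8.
  At 34: go right to 27.
    27 is a leaf — visit 27.
At 5: go right to 15.
  Visit 15.
  At 15: go left to 28.
    Visit 28.
    At 28: go left to 23.
      Visit 23.
      At 23: no left child.
      At 23: go right to 16.
        Visit 16.
        At 16: go left to 39.
          39 is a leaf — visit 39.
        At 16: no right child.
    At 28: no right child.
  At 15: go right to 6.
    Visit 6.
    At 6: no left child.
    At 6: go right to 35.
      35 is a leaf — visit 35.
Full pre-order sequence: 5, 34, 33, 8, 27, 15, 28, 23, 16, 39, 6, 35.

4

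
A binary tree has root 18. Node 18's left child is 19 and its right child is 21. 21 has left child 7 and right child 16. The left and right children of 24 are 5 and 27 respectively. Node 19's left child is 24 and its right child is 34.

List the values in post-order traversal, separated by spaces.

Post-order visits the left subtree, then the right subtree, then the node.
At 18: go left to 19.
  At 19: go left to 24.
    At 24: go left to 5.
      5 is a leaf — visit 5.
    At 24: go right to 27.
      27 is a leaf — visit 27.
    Visit 24.
  At 19: go right to 34.
    34 is a leaf — visit 34.
  Visit 19.
At 18: go right to 21.
  At 21: go left to 7.
    7 is a leaf — visit 7.
  At 21: go right to 16.
    16 is a leaf — visit 16.
  Visit 21.
Visit 18.

5 27 24 34 19 7 16 21 18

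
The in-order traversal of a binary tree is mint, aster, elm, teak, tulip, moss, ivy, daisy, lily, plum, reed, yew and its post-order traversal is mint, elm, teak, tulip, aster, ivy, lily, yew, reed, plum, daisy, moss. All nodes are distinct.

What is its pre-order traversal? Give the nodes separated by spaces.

moss aster mint tulip teak elm daisy ivy plum lily reed yew

The last element of post-order is the root; it splits in-order into left and right subtrees.
Root moss: left subtree has 5 nodes {mint, aster, elm, teak, tulip}, right has 6 {ivy, daisy, lily, plum, reed, yew}.
  Root aster: left subtree has 1 node {mint}, right has 3 {elm, teak, tulip}.
    Root tulip: left subtree has 2 nodes {elm, teak}, right has 0 { }.
      Root teak: left subtree has 1 node {elm}, right has 0 { }.
  Root daisy: left subtree has 1 node {ivy}, right has 4 {lily, plum, reed, yew}.
    Root plum: left subtree has 1 node {lily}, right has 2 {reed, yew}.
      Root reed: left subtree has 0 nodes { }, right has 1 {yew}.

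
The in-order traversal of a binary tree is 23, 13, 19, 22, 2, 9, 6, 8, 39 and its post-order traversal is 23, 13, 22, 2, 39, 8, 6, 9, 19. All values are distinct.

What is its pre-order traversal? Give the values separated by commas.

19, 13, 23, 9, 2, 22, 6, 8, 39

The last element of post-order is the root; it splits in-order into left and right subtrees.
Root 19: left subtree has 2 nodes {23, 13}, right has 6 {22, 2, 9, 6, 8, 39}.
  Root 13: left subtree has 1 node {23}, right has 0 { }.
  Root 9: left subtree has 2 nodes {22, 2}, right has 3 {6, 8, 39}.
    Root 2: left subtree has 1 node {22}, right has 0 { }.
    Root 6: left subtree has 0 nodes { }, right has 2 {8, 39}.
      Root 8: left subtree has 0 nodes { }, right has 1 {39}.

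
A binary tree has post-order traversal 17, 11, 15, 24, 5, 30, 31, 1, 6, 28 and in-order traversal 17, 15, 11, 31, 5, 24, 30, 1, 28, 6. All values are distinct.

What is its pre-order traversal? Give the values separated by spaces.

28 1 31 15 17 11 30 5 24 6

The last element of post-order is the root; it splits in-order into left and right subtrees.
Root 28: left subtree has 8 nodes {17, 15, 11, 31, 5, 24, 30, 1}, right has 1 {6}.
  Root 1: left subtree has 7 nodes {17, 15, 11, 31, 5, 24, 30}, right has 0 { }.
    Root 31: left subtree has 3 nodes {17, 15, 11}, right has 3 {5, 24, 30}.
      Root 15: left subtree has 1 node {17}, right has 1 {11}.
      Root 30: left subtree has 2 nodes {5, 24}, right has 0 { }.
        Root 5: left subtree has 0 nodes { }, right has 1 {24}.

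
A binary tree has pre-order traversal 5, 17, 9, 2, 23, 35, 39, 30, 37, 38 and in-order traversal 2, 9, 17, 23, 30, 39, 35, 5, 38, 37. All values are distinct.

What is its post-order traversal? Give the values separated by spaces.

2 9 30 39 35 23 17 38 37 5

The first element of pre-order is the root; it splits in-order into left and right subtrees.
Root 5: left subtree has 7 nodes {2, 9, 17, 23, 30, 39, 35}, right has 2 {38, 37}.
  Root 17: left subtree has 2 nodes {2, 9}, right has 4 {23, 30, 39, 35}.
    Root 9: left subtree has 1 node {2}, right has 0 { }.
    Root 23: left subtree has 0 nodes { }, right has 3 {30, 39, 35}.
      Root 35: left subtree has 2 nodes {30, 39}, right has 0 { }.
        Root 39: left subtree has 1 node {30}, right has 0 { }.
  Root 37: left subtree has 1 node {38}, right has 0 { }.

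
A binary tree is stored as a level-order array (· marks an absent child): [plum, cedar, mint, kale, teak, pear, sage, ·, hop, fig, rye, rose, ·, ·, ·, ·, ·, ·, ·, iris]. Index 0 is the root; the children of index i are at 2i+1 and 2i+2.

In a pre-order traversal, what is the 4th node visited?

Pre-order visits the node, then its left subtree, then its right subtree.
Visit plum.
At plum: go left to cedar.
  Visit cedar.
  At cedar: go left to kale.
    Visit kale.
    At kale: no left child.
    At kale: go right to hop.
      hop is a leaf — visit hop.
  At cedar: go right to teak.
    Visit teak.
    At teak: go left to fig.
      Visit fig.
      At fig: go left to iris.
        iris is a leaf — visit iris.
      At fig: no right child.
    At teak: go right to rye.
      rye is a leaf — visit rye.
At plum: go right to mint.
  Visit mint.
  At mint: go left to pear.
    Visit pear.
    At pear: go left to rose.
      rose is a leaf — visit rose.
    At pear: no right child.
  At mint: go right to sage.
    sage is a leaf — visit sage.
Full pre-order sequence: plum, cedar, kale, hop, teak, fig, iris, rye, mint, pear, rose, sage.

hop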